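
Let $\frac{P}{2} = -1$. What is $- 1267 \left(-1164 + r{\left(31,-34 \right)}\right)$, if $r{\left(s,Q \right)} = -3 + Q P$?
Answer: $1392433$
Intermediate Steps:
$P = -2$ ($P = 2 \left(-1\right) = -2$)
$r{\left(s,Q \right)} = -3 - 2 Q$ ($r{\left(s,Q \right)} = -3 + Q \left(-2\right) = -3 - 2 Q$)
$- 1267 \left(-1164 + r{\left(31,-34 \right)}\right) = - 1267 \left(-1164 - -65\right) = - 1267 \left(-1164 + \left(-3 + 68\right)\right) = - 1267 \left(-1164 + 65\right) = \left(-1267\right) \left(-1099\right) = 1392433$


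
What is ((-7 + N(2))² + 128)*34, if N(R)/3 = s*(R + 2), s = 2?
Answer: 14178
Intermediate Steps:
N(R) = 12 + 6*R (N(R) = 3*(2*(R + 2)) = 3*(2*(2 + R)) = 3*(4 + 2*R) = 12 + 6*R)
((-7 + N(2))² + 128)*34 = ((-7 + (12 + 6*2))² + 128)*34 = ((-7 + (12 + 12))² + 128)*34 = ((-7 + 24)² + 128)*34 = (17² + 128)*34 = (289 + 128)*34 = 417*34 = 14178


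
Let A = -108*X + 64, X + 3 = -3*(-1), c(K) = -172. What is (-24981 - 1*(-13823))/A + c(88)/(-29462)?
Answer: -82181497/471392 ≈ -174.34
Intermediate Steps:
X = 0 (X = -3 - 3*(-1) = -3 + 3 = 0)
A = 64 (A = -108*0 + 64 = 0 + 64 = 64)
(-24981 - 1*(-13823))/A + c(88)/(-29462) = (-24981 - 1*(-13823))/64 - 172/(-29462) = (-24981 + 13823)*(1/64) - 172*(-1/29462) = -11158*1/64 + 86/14731 = -5579/32 + 86/14731 = -82181497/471392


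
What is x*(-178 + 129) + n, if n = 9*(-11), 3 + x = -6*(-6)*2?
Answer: -3480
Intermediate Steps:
x = 69 (x = -3 - 6*(-6)*2 = -3 + 36*2 = -3 + 72 = 69)
n = -99
x*(-178 + 129) + n = 69*(-178 + 129) - 99 = 69*(-49) - 99 = -3381 - 99 = -3480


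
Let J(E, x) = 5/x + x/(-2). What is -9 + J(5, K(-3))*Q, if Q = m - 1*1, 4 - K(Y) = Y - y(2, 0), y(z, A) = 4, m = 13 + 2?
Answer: -876/11 ≈ -79.636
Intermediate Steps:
m = 15
K(Y) = 8 - Y (K(Y) = 4 - (Y - 1*4) = 4 - (Y - 4) = 4 - (-4 + Y) = 4 + (4 - Y) = 8 - Y)
Q = 14 (Q = 15 - 1*1 = 15 - 1 = 14)
J(E, x) = 5/x - x/2 (J(E, x) = 5/x + x*(-½) = 5/x - x/2)
-9 + J(5, K(-3))*Q = -9 + (5/(8 - 1*(-3)) - (8 - 1*(-3))/2)*14 = -9 + (5/(8 + 3) - (8 + 3)/2)*14 = -9 + (5/11 - ½*11)*14 = -9 + (5*(1/11) - 11/2)*14 = -9 + (5/11 - 11/2)*14 = -9 - 111/22*14 = -9 - 777/11 = -876/11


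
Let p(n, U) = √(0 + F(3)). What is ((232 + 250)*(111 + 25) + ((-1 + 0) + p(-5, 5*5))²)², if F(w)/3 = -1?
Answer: 4296802488 - 262200*I*√3 ≈ 4.2968e+9 - 4.5414e+5*I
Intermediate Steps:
F(w) = -3 (F(w) = 3*(-1) = -3)
p(n, U) = I*√3 (p(n, U) = √(0 - 3) = √(-3) = I*√3)
((232 + 250)*(111 + 25) + ((-1 + 0) + p(-5, 5*5))²)² = ((232 + 250)*(111 + 25) + ((-1 + 0) + I*√3)²)² = (482*136 + (-1 + I*√3)²)² = (65552 + (-1 + I*√3)²)²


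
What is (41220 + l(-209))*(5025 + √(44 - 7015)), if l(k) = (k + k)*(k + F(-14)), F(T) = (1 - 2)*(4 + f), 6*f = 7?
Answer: 656976875 + 392225*I*√6971/3 ≈ 6.5698e+8 + 1.0916e+7*I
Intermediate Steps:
f = 7/6 (f = (⅙)*7 = 7/6 ≈ 1.1667)
F(T) = -31/6 (F(T) = (1 - 2)*(4 + 7/6) = -1*31/6 = -31/6)
l(k) = 2*k*(-31/6 + k) (l(k) = (k + k)*(k - 31/6) = (2*k)*(-31/6 + k) = 2*k*(-31/6 + k))
(41220 + l(-209))*(5025 + √(44 - 7015)) = (41220 + (⅓)*(-209)*(-31 + 6*(-209)))*(5025 + √(44 - 7015)) = (41220 + (⅓)*(-209)*(-31 - 1254))*(5025 + √(-6971)) = (41220 + (⅓)*(-209)*(-1285))*(5025 + I*√6971) = (41220 + 268565/3)*(5025 + I*√6971) = 392225*(5025 + I*√6971)/3 = 656976875 + 392225*I*√6971/3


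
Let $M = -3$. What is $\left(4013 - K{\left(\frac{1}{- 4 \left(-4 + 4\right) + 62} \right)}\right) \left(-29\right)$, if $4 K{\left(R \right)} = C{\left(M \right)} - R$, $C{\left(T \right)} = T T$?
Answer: $- \frac{28845343}{248} \approx -1.1631 \cdot 10^{5}$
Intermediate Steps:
$C{\left(T \right)} = T^{2}$
$K{\left(R \right)} = \frac{9}{4} - \frac{R}{4}$ ($K{\left(R \right)} = \frac{\left(-3\right)^{2} - R}{4} = \frac{9 - R}{4} = \frac{9}{4} - \frac{R}{4}$)
$\left(4013 - K{\left(\frac{1}{- 4 \left(-4 + 4\right) + 62} \right)}\right) \left(-29\right) = \left(4013 - \left(\frac{9}{4} - \frac{1}{4 \left(- 4 \left(-4 + 4\right) + 62\right)}\right)\right) \left(-29\right) = \left(4013 - \left(\frac{9}{4} - \frac{1}{4 \left(\left(-4\right) 0 + 62\right)}\right)\right) \left(-29\right) = \left(4013 - \left(\frac{9}{4} - \frac{1}{4 \left(0 + 62\right)}\right)\right) \left(-29\right) = \left(4013 - \left(\frac{9}{4} - \frac{1}{4 \cdot 62}\right)\right) \left(-29\right) = \left(4013 - \left(\frac{9}{4} - \frac{1}{248}\right)\right) \left(-29\right) = \left(4013 - \frac{557}{248}\right) \left(-29\right) = \frac{994667}{248} \left(-29\right) = - \frac{28845343}{248}$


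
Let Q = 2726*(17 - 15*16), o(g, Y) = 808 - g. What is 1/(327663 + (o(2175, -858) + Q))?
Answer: -1/281602 ≈ -3.5511e-6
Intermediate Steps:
Q = -607898 (Q = 2726*(17 - 240) = 2726*(-223) = -607898)
1/(327663 + (o(2175, -858) + Q)) = 1/(327663 + ((808 - 1*2175) - 607898)) = 1/(327663 + ((808 - 2175) - 607898)) = 1/(327663 + (-1367 - 607898)) = 1/(327663 - 609265) = 1/(-281602) = -1/281602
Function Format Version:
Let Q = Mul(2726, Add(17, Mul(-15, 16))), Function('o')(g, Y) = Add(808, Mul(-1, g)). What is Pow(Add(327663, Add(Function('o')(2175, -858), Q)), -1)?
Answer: Rational(-1, 281602) ≈ -3.5511e-6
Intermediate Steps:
Q = -607898 (Q = Mul(2726, Add(17, -240)) = Mul(2726, -223) = -607898)
Pow(Add(327663, Add(Function('o')(2175, -858), Q)), -1) = Pow(Add(327663, Add(Add(808, Mul(-1, 2175)), -607898)), -1) = Pow(Add(327663, Add(Add(808, -2175), -607898)), -1) = Pow(Add(327663, Add(-1367, -607898)), -1) = Pow(Add(327663, -609265), -1) = Pow(-281602, -1) = Rational(-1, 281602)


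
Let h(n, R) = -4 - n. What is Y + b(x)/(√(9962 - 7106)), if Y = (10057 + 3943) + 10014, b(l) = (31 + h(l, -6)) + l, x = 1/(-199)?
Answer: 24014 + 9*√714/476 ≈ 24015.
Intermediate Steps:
x = -1/199 ≈ -0.0050251
b(l) = 27 (b(l) = (31 + (-4 - l)) + l = (27 - l) + l = 27)
Y = 24014 (Y = 14000 + 10014 = 24014)
Y + b(x)/(√(9962 - 7106)) = 24014 + 27/(√(9962 - 7106)) = 24014 + 27/(√2856) = 24014 + 27/((2*√714)) = 24014 + 27*(√714/1428) = 24014 + 9*√714/476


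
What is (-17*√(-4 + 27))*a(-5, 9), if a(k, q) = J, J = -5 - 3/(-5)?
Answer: 374*√23/5 ≈ 358.73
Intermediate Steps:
J = -22/5 (J = -5 - 3*(-⅕) = -5 + ⅗ = -22/5 ≈ -4.4000)
a(k, q) = -22/5
(-17*√(-4 + 27))*a(-5, 9) = -17*√(-4 + 27)*(-22/5) = -17*√23*(-22/5) = 374*√23/5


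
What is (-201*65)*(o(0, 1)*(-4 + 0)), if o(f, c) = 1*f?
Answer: 0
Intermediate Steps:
o(f, c) = f
(-201*65)*(o(0, 1)*(-4 + 0)) = (-201*65)*(0*(-4 + 0)) = -0*(-4) = -13065*0 = 0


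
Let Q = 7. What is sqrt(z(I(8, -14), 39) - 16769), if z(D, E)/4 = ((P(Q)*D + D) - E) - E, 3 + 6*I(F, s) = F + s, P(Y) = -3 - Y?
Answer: I*sqrt(17027) ≈ 130.49*I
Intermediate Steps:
I(F, s) = -1/2 + F/6 + s/6 (I(F, s) = -1/2 + (F + s)/6 = -1/2 + (F/6 + s/6) = -1/2 + F/6 + s/6)
z(D, E) = -36*D - 8*E (z(D, E) = 4*((((-3 - 1*7)*D + D) - E) - E) = 4*((((-3 - 7)*D + D) - E) - E) = 4*(((-10*D + D) - E) - E) = 4*((-9*D - E) - E) = 4*((-E - 9*D) - E) = 4*(-9*D - 2*E) = -36*D - 8*E)
sqrt(z(I(8, -14), 39) - 16769) = sqrt((-36*(-1/2 + (1/6)*8 + (1/6)*(-14)) - 8*39) - 16769) = sqrt((-36*(-1/2 + 4/3 - 7/3) - 312) - 16769) = sqrt((-36*(-3/2) - 312) - 16769) = sqrt((54 - 312) - 16769) = sqrt(-258 - 16769) = sqrt(-17027) = I*sqrt(17027)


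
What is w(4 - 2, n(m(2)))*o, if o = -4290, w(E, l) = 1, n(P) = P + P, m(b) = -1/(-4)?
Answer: -4290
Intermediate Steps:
m(b) = ¼ (m(b) = -1*(-¼) = ¼)
n(P) = 2*P
w(4 - 2, n(m(2)))*o = 1*(-4290) = -4290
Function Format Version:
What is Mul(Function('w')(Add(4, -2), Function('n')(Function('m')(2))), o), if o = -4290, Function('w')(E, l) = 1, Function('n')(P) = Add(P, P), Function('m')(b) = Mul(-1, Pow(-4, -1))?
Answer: -4290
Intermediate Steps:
Function('m')(b) = Rational(1, 4) (Function('m')(b) = Mul(-1, Rational(-1, 4)) = Rational(1, 4))
Function('n')(P) = Mul(2, P)
Mul(Function('w')(Add(4, -2), Function('n')(Function('m')(2))), o) = Mul(1, -4290) = -4290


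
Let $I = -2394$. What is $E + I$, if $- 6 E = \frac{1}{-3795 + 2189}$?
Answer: $- \frac{23068583}{9636} \approx -2394.0$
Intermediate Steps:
$E = \frac{1}{9636}$ ($E = - \frac{1}{6 \left(-3795 + 2189\right)} = - \frac{1}{6 \left(-1606\right)} = \left(- \frac{1}{6}\right) \left(- \frac{1}{1606}\right) = \frac{1}{9636} \approx 0.00010378$)
$E + I = \frac{1}{9636} - 2394 = - \frac{23068583}{9636}$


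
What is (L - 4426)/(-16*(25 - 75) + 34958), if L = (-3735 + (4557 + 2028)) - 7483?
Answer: -9059/35758 ≈ -0.25334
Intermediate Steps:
L = -4633 (L = (-3735 + 6585) - 7483 = 2850 - 7483 = -4633)
(L - 4426)/(-16*(25 - 75) + 34958) = (-4633 - 4426)/(-16*(25 - 75) + 34958) = -9059/(-16*(-50) + 34958) = -9059/(800 + 34958) = -9059/35758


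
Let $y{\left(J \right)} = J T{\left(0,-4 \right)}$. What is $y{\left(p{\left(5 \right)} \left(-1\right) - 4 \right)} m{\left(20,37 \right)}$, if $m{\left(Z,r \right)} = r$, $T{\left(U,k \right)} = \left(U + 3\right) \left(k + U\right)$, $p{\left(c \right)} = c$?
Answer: $3996$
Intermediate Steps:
$T{\left(U,k \right)} = \left(3 + U\right) \left(U + k\right)$
$y{\left(J \right)} = - 12 J$ ($y{\left(J \right)} = J \left(0^{2} + 3 \cdot 0 + 3 \left(-4\right) + 0 \left(-4\right)\right) = J \left(0 + 0 - 12 + 0\right) = J \left(-12\right) = - 12 J$)
$y{\left(p{\left(5 \right)} \left(-1\right) - 4 \right)} m{\left(20,37 \right)} = - 12 \left(5 \left(-1\right) - 4\right) 37 = - 12 \left(-5 - 4\right) 37 = \left(-12\right) \left(-9\right) 37 = 108 \cdot 37 = 3996$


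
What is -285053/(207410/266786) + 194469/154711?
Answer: -5882722473461774/16044304255 ≈ -3.6666e+5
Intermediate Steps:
-285053/(207410/266786) + 194469/154711 = -285053/(207410*(1/266786)) + 194469*(1/154711) = -285053/103705/133393 + 194469/154711 = -285053*133393/103705 + 194469/154711 = -38024074829/103705 + 194469/154711 = -5882722473461774/16044304255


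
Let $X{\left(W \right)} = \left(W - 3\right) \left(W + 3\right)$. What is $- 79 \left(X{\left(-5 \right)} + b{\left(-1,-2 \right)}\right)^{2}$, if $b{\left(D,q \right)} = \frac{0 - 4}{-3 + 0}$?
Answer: $- \frac{213616}{9} \approx -23735.0$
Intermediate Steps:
$X{\left(W \right)} = \left(-3 + W\right) \left(3 + W\right)$
$b{\left(D,q \right)} = \frac{4}{3}$ ($b{\left(D,q \right)} = - \frac{4}{-3} = \left(-4\right) \left(- \frac{1}{3}\right) = \frac{4}{3}$)
$- 79 \left(X{\left(-5 \right)} + b{\left(-1,-2 \right)}\right)^{2} = - 79 \left(\left(-9 + \left(-5\right)^{2}\right) + \frac{4}{3}\right)^{2} = - 79 \left(\left(-9 + 25\right) + \frac{4}{3}\right)^{2} = - 79 \left(16 + \frac{4}{3}\right)^{2} = - 79 \left(\frac{52}{3}\right)^{2} = \left(-79\right) \frac{2704}{9} = - \frac{213616}{9}$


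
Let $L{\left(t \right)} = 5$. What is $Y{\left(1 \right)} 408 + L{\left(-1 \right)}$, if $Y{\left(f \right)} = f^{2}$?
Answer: $413$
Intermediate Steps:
$Y{\left(1 \right)} 408 + L{\left(-1 \right)} = 1^{2} \cdot 408 + 5 = 1 \cdot 408 + 5 = 408 + 5 = 413$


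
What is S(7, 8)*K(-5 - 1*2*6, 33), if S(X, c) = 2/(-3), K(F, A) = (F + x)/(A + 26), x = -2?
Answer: 38/177 ≈ 0.21469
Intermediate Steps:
K(F, A) = (-2 + F)/(26 + A) (K(F, A) = (F - 2)/(A + 26) = (-2 + F)/(26 + A))
S(X, c) = -⅔ (S(X, c) = 2*(-⅓) = -⅔)
S(7, 8)*K(-5 - 1*2*6, 33) = -2*(-2 + (-5 - 1*2*6))/(3*(26 + 33)) = -2*(-2 + (-5 - 2*6))/(3*59) = -2*(-2 + (-5 - 12))/177 = -2*(-2 - 17)/177 = -2*(-19)/177 = -⅔*(-19/59) = 38/177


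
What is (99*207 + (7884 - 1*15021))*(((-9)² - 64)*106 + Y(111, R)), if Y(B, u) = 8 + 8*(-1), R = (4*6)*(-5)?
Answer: 24067512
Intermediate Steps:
R = -120 (R = 24*(-5) = -120)
Y(B, u) = 0 (Y(B, u) = 8 - 8 = 0)
(99*207 + (7884 - 1*15021))*(((-9)² - 64)*106 + Y(111, R)) = (99*207 + (7884 - 1*15021))*(((-9)² - 64)*106 + 0) = (20493 + (7884 - 15021))*((81 - 64)*106 + 0) = (20493 - 7137)*(17*106 + 0) = 13356*(1802 + 0) = 13356*1802 = 24067512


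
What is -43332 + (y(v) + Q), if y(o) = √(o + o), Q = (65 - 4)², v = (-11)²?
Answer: -39611 + 11*√2 ≈ -39595.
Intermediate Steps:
v = 121
Q = 3721 (Q = 61² = 3721)
y(o) = √2*√o (y(o) = √(2*o) = √2*√o)
-43332 + (y(v) + Q) = -43332 + (√2*√121 + 3721) = -43332 + (√2*11 + 3721) = -43332 + (11*√2 + 3721) = -43332 + (3721 + 11*√2) = -39611 + 11*√2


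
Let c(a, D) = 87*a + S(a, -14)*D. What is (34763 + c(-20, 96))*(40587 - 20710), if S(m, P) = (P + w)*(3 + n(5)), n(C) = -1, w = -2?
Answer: 595336027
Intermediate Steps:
S(m, P) = -4 + 2*P (S(m, P) = (P - 2)*(3 - 1) = (-2 + P)*2 = -4 + 2*P)
c(a, D) = -32*D + 87*a (c(a, D) = 87*a + (-4 + 2*(-14))*D = 87*a + (-4 - 28)*D = 87*a - 32*D = -32*D + 87*a)
(34763 + c(-20, 96))*(40587 - 20710) = (34763 + (-32*96 + 87*(-20)))*(40587 - 20710) = (34763 + (-3072 - 1740))*19877 = (34763 - 4812)*19877 = 29951*19877 = 595336027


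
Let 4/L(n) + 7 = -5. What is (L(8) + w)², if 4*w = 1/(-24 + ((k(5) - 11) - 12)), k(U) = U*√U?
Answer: 35930327/312700032 + 42385*√5/104233344 ≈ 0.11581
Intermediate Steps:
k(U) = U^(3/2)
L(n) = -⅓ (L(n) = 4/(-7 - 5) = 4/(-12) = 4*(-1/12) = -⅓)
w = 1/(4*(-47 + 5*√5)) (w = 1/(4*(-24 + ((5^(3/2) - 11) - 12))) = 1/(4*(-24 + ((5*√5 - 11) - 12))) = 1/(4*(-24 + ((-11 + 5*√5) - 12))) = 1/(4*(-24 + (-23 + 5*√5))) = 1/(4*(-47 + 5*√5)) ≈ -0.0069794)
(L(8) + w)² = (-⅓ + (-47/8336 - 5*√5/8336))² = (-8477/25008 - 5*√5/8336)²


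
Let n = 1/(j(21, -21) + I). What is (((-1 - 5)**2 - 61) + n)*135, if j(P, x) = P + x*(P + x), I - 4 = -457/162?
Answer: -12104505/3593 ≈ -3368.9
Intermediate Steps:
I = 191/162 (I = 4 - 457/162 = 191/162 ≈ 1.1790)
n = 162/3593 (n = 1/((21 + (-21)**2 + 21*(-21)) + 191/162) = 1/((21 + 441 - 441) + 191/162) = 1/(21 + 191/162) = 1/(3593/162) = 162/3593 ≈ 0.045088)
(((-1 - 5)**2 - 61) + n)*135 = (((-1 - 5)**2 - 61) + 162/3593)*135 = (((-6)**2 - 61) + 162/3593)*135 = ((36 - 61) + 162/3593)*135 = (-25 + 162/3593)*135 = -89663/3593*135 = -12104505/3593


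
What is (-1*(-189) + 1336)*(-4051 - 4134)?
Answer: -12482125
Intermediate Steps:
(-1*(-189) + 1336)*(-4051 - 4134) = (189 + 1336)*(-8185) = 1525*(-8185) = -12482125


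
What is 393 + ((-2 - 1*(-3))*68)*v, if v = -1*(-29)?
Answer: 2365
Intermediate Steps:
v = 29
393 + ((-2 - 1*(-3))*68)*v = 393 + ((-2 - 1*(-3))*68)*29 = 393 + ((-2 + 3)*68)*29 = 393 + (1*68)*29 = 393 + 68*29 = 393 + 1972 = 2365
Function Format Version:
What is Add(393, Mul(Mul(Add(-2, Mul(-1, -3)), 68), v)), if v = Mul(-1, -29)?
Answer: 2365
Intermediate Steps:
v = 29
Add(393, Mul(Mul(Add(-2, Mul(-1, -3)), 68), v)) = Add(393, Mul(Mul(Add(-2, Mul(-1, -3)), 68), 29)) = Add(393, Mul(Mul(Add(-2, 3), 68), 29)) = Add(393, Mul(Mul(1, 68), 29)) = Add(393, Mul(68, 29)) = Add(393, 1972) = 2365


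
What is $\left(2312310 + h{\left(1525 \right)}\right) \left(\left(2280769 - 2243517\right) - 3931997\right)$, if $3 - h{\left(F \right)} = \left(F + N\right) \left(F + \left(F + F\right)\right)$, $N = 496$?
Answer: $27005234880690$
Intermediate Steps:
$h{\left(F \right)} = 3 - 3 F \left(496 + F\right)$ ($h{\left(F \right)} = 3 - \left(F + 496\right) \left(F + \left(F + F\right)\right) = 3 - \left(496 + F\right) \left(F + 2 F\right) = 3 - \left(496 + F\right) 3 F = 3 - 3 F \left(496 + F\right)$)
$\left(2312310 + h{\left(1525 \right)}\right) \left(\left(2280769 - 2243517\right) - 3931997\right) = \left(2312310 - \left(2269197 + 6976875\right)\right) \left(\left(2280769 - 2243517\right) - 3931997\right) = \left(2312310 - 9246072\right) \left(37252 - 3931997\right) = \left(2312310 - 9246072\right) \left(-3894745\right) = \left(-6933762\right) \left(-3894745\right) = 27005234880690$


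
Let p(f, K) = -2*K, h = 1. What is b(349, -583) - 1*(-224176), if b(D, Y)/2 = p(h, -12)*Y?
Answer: 196192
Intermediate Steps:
b(D, Y) = 48*Y (b(D, Y) = 2*((-2*(-12))*Y) = 2*(24*Y) = 48*Y)
b(349, -583) - 1*(-224176) = 48*(-583) - 1*(-224176) = -27984 + 224176 = 196192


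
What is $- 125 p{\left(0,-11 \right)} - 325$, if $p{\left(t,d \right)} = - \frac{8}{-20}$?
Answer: $-375$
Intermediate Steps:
$p{\left(t,d \right)} = \frac{2}{5}$ ($p{\left(t,d \right)} = \left(-8\right) \left(- \frac{1}{20}\right) = \frac{2}{5}$)
$- 125 p{\left(0,-11 \right)} - 325 = \left(-125\right) \frac{2}{5} - 325 = -50 - 325 = -375$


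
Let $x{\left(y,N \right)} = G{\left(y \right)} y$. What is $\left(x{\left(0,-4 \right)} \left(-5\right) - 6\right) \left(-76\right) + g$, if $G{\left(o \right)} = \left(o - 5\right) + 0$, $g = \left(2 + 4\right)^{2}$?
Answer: $492$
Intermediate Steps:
$g = 36$ ($g = 6^{2} = 36$)
$G{\left(o \right)} = -5 + o$ ($G{\left(o \right)} = \left(-5 + o\right) + 0 = -5 + o$)
$x{\left(y,N \right)} = y \left(-5 + y\right)$ ($x{\left(y,N \right)} = \left(-5 + y\right) y = y \left(-5 + y\right)$)
$\left(x{\left(0,-4 \right)} \left(-5\right) - 6\right) \left(-76\right) + g = \left(0 \left(-5 + 0\right) \left(-5\right) - 6\right) \left(-76\right) + 36 = \left(0 \left(-5\right) \left(-5\right) - 6\right) \left(-76\right) + 36 = \left(0 \left(-5\right) - 6\right) \left(-76\right) + 36 = \left(0 - 6\right) \left(-76\right) + 36 = \left(-6\right) \left(-76\right) + 36 = 456 + 36 = 492$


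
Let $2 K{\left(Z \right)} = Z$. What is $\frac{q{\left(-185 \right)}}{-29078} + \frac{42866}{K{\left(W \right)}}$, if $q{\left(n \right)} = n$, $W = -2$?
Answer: $- \frac{1246457363}{29078} \approx -42866.0$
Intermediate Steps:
$K{\left(Z \right)} = \frac{Z}{2}$
$\frac{q{\left(-185 \right)}}{-29078} + \frac{42866}{K{\left(W \right)}} = - \frac{185}{-29078} + \frac{42866}{\frac{1}{2} \left(-2\right)} = \left(-185\right) \left(- \frac{1}{29078}\right) + \frac{42866}{-1} = \frac{185}{29078} + 42866 \left(-1\right) = \frac{185}{29078} - 42866 = - \frac{1246457363}{29078}$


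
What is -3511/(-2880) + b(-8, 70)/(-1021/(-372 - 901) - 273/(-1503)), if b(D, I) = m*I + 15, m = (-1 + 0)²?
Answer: 39582376351/451702080 ≈ 87.629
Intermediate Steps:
m = 1 (m = (-1)² = 1)
b(D, I) = 15 + I (b(D, I) = 1*I + 15 = I + 15 = 15 + I)
-3511/(-2880) + b(-8, 70)/(-1021/(-372 - 901) - 273/(-1503)) = -3511/(-2880) + (15 + 70)/(-1021/(-372 - 901) - 273/(-1503)) = -3511*(-1/2880) + 85/(-1021/(-1273) - 273*(-1/1503)) = 3511/2880 + 85/(-1021*(-1/1273) + 91/501) = 3511/2880 + 85/(1021/1273 + 91/501) = 3511/2880 + 85/(627364/637773) = 3511/2880 + 85*(637773/627364) = 3511/2880 + 54210705/627364 = 39582376351/451702080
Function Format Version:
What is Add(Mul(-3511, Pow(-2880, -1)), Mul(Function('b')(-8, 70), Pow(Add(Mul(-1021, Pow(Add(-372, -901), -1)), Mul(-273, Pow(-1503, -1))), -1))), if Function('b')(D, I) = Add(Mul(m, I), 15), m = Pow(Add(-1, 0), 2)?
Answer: Rational(39582376351, 451702080) ≈ 87.629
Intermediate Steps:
m = 1 (m = Pow(-1, 2) = 1)
Function('b')(D, I) = Add(15, I) (Function('b')(D, I) = Add(Mul(1, I), 15) = Add(I, 15) = Add(15, I))
Add(Mul(-3511, Pow(-2880, -1)), Mul(Function('b')(-8, 70), Pow(Add(Mul(-1021, Pow(Add(-372, -901), -1)), Mul(-273, Pow(-1503, -1))), -1))) = Add(Mul(-3511, Pow(-2880, -1)), Mul(Add(15, 70), Pow(Add(Mul(-1021, Pow(Add(-372, -901), -1)), Mul(-273, Pow(-1503, -1))), -1))) = Add(Mul(-3511, Rational(-1, 2880)), Mul(85, Pow(Add(Mul(-1021, Pow(-1273, -1)), Mul(-273, Rational(-1, 1503))), -1))) = Add(Rational(3511, 2880), Mul(85, Pow(Add(Mul(-1021, Rational(-1, 1273)), Rational(91, 501)), -1))) = Add(Rational(3511, 2880), Mul(85, Pow(Add(Rational(1021, 1273), Rational(91, 501)), -1))) = Add(Rational(3511, 2880), Mul(85, Pow(Rational(627364, 637773), -1))) = Add(Rational(3511, 2880), Mul(85, Rational(637773, 627364))) = Add(Rational(3511, 2880), Rational(54210705, 627364)) = Rational(39582376351, 451702080)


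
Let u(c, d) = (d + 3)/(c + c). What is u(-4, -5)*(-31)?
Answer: -31/4 ≈ -7.7500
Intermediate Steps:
u(c, d) = (3 + d)/(2*c) (u(c, d) = (3 + d)/((2*c)) = (3 + d)*(1/(2*c)) = (3 + d)/(2*c))
u(-4, -5)*(-31) = ((½)*(3 - 5)/(-4))*(-31) = ((½)*(-¼)*(-2))*(-31) = (¼)*(-31) = -31/4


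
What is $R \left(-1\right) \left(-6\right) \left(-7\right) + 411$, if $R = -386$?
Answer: $16623$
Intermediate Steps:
$R \left(-1\right) \left(-6\right) \left(-7\right) + 411 = - 386 \left(-1\right) \left(-6\right) \left(-7\right) + 411 = - 386 \cdot 6 \left(-7\right) + 411 = \left(-386\right) \left(-42\right) + 411 = 16212 + 411 = 16623$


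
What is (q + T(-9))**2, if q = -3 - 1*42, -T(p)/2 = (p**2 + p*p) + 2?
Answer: 139129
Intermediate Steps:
T(p) = -4 - 4*p**2 (T(p) = -2*((p**2 + p*p) + 2) = -2*((p**2 + p**2) + 2) = -2*(2*p**2 + 2) = -2*(2 + 2*p**2) = -4 - 4*p**2)
q = -45 (q = -3 - 42 = -45)
(q + T(-9))**2 = (-45 + (-4 - 4*(-9)**2))**2 = (-45 + (-4 - 4*81))**2 = (-45 + (-4 - 324))**2 = (-45 - 328)**2 = (-373)**2 = 139129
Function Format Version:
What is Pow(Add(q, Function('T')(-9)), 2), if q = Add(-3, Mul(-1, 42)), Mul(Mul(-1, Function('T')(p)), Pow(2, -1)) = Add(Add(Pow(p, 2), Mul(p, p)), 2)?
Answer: 139129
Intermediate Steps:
Function('T')(p) = Add(-4, Mul(-4, Pow(p, 2))) (Function('T')(p) = Mul(-2, Add(Add(Pow(p, 2), Mul(p, p)), 2)) = Mul(-2, Add(Add(Pow(p, 2), Pow(p, 2)), 2)) = Mul(-2, Add(Mul(2, Pow(p, 2)), 2)) = Mul(-2, Add(2, Mul(2, Pow(p, 2)))) = Add(-4, Mul(-4, Pow(p, 2))))
q = -45 (q = Add(-3, -42) = -45)
Pow(Add(q, Function('T')(-9)), 2) = Pow(Add(-45, Add(-4, Mul(-4, Pow(-9, 2)))), 2) = Pow(Add(-45, Add(-4, Mul(-4, 81))), 2) = Pow(Add(-45, Add(-4, -324)), 2) = Pow(Add(-45, -328), 2) = Pow(-373, 2) = 139129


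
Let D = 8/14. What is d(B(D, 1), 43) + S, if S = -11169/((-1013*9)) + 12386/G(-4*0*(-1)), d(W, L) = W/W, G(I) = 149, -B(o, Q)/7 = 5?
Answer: 12882864/150937 ≈ 85.353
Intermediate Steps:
D = 4/7 (D = 8*(1/14) = 4/7 ≈ 0.57143)
B(o, Q) = -35 (B(o, Q) = -7*5 = -35)
d(W, L) = 1
S = 12731927/150937 (S = -11169/((-1013*9)) + 12386/149 = -11169/(-9117) + 12386*(1/149) = -11169*(-1/9117) + 12386/149 = 1241/1013 + 12386/149 = 12731927/150937 ≈ 84.353)
d(B(D, 1), 43) + S = 1 + 12731927/150937 = 12882864/150937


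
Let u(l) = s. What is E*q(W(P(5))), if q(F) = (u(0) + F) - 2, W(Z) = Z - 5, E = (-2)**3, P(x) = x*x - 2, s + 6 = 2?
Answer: -96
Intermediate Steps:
s = -4 (s = -6 + 2 = -4)
u(l) = -4
P(x) = -2 + x**2 (P(x) = x**2 - 2 = -2 + x**2)
E = -8
W(Z) = -5 + Z
q(F) = -6 + F (q(F) = (-4 + F) - 2 = -6 + F)
E*q(W(P(5))) = -8*(-6 + (-5 + (-2 + 5**2))) = -8*(-6 + (-5 + (-2 + 25))) = -8*(-6 + (-5 + 23)) = -8*(-6 + 18) = -8*12 = -96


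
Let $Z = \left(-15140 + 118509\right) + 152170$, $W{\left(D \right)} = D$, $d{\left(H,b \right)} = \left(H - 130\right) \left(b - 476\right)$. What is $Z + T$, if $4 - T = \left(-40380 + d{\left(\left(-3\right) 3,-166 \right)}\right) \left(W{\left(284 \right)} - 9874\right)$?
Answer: $468803763$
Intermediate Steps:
$d{\left(H,b \right)} = \left(-476 + b\right) \left(-130 + H\right)$ ($d{\left(H,b \right)} = \left(-130 + H\right) \left(-476 + b\right) = \left(-476 + b\right) \left(-130 + H\right)$)
$T = 468548224$ ($T = 4 - \left(-40380 + \left(61880 - 476 \left(\left(-3\right) 3\right) - -21580 + \left(-3\right) 3 \left(-166\right)\right)\right) \left(284 - 9874\right) = 4 - \left(-40380 + \left(61880 - -4284 + 21580 - -1494\right)\right) \left(-9590\right) = 4 - \left(-40380 + \left(61880 + 4284 + 21580 + 1494\right)\right) \left(-9590\right) = 4 - \left(-40380 + 89238\right) \left(-9590\right) = 4 - 48858 \left(-9590\right) = 4 - -468548220 = 4 + 468548220 = 468548224$)
$Z = 255539$ ($Z = 103369 + 152170 = 255539$)
$Z + T = 255539 + 468548224 = 468803763$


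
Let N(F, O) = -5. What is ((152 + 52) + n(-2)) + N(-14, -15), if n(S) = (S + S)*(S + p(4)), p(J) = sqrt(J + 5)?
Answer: 195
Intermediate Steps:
p(J) = sqrt(5 + J)
n(S) = 2*S*(3 + S) (n(S) = (S + S)*(S + sqrt(5 + 4)) = (2*S)*(S + sqrt(9)) = (2*S)*(S + 3) = (2*S)*(3 + S) = 2*S*(3 + S))
((152 + 52) + n(-2)) + N(-14, -15) = ((152 + 52) + 2*(-2)*(3 - 2)) - 5 = (204 + 2*(-2)*1) - 5 = (204 - 4) - 5 = 200 - 5 = 195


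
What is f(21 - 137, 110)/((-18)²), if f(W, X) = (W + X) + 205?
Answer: 199/324 ≈ 0.61420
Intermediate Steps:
f(W, X) = 205 + W + X
f(21 - 137, 110)/((-18)²) = (205 + (21 - 137) + 110)/((-18)²) = (205 - 116 + 110)/324 = 199*(1/324) = 199/324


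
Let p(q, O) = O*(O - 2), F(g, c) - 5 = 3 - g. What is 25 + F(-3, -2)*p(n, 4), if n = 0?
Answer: 113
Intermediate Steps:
F(g, c) = 8 - g (F(g, c) = 5 + (3 - g) = 8 - g)
p(q, O) = O*(-2 + O)
25 + F(-3, -2)*p(n, 4) = 25 + (8 - 1*(-3))*(4*(-2 + 4)) = 25 + (8 + 3)*(4*2) = 25 + 11*8 = 25 + 88 = 113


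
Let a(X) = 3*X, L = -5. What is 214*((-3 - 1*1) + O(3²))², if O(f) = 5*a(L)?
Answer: 1335574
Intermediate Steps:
O(f) = -75 (O(f) = 5*(3*(-5)) = 5*(-15) = -75)
214*((-3 - 1*1) + O(3²))² = 214*((-3 - 1*1) - 75)² = 214*((-3 - 1) - 75)² = 214*(-4 - 75)² = 214*(-79)² = 214*6241 = 1335574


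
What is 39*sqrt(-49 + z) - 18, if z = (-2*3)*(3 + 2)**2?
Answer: -18 + 39*I*sqrt(199) ≈ -18.0 + 550.16*I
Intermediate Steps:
z = -150 (z = -6*5**2 = -6*25 = -150)
39*sqrt(-49 + z) - 18 = 39*sqrt(-49 - 150) - 18 = 39*sqrt(-199) - 18 = 39*(I*sqrt(199)) - 18 = 39*I*sqrt(199) - 18 = -18 + 39*I*sqrt(199)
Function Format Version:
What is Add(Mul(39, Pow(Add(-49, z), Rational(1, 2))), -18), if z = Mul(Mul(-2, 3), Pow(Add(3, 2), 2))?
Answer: Add(-18, Mul(39, I, Pow(199, Rational(1, 2)))) ≈ Add(-18.000, Mul(550.16, I))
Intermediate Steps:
z = -150 (z = Mul(-6, Pow(5, 2)) = Mul(-6, 25) = -150)
Add(Mul(39, Pow(Add(-49, z), Rational(1, 2))), -18) = Add(Mul(39, Pow(Add(-49, -150), Rational(1, 2))), -18) = Add(Mul(39, Pow(-199, Rational(1, 2))), -18) = Add(Mul(39, Mul(I, Pow(199, Rational(1, 2)))), -18) = Add(Mul(39, I, Pow(199, Rational(1, 2))), -18) = Add(-18, Mul(39, I, Pow(199, Rational(1, 2))))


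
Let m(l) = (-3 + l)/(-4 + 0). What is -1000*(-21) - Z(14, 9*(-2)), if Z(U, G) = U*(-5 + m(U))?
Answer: 42217/2 ≈ 21109.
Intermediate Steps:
m(l) = ¾ - l/4 (m(l) = (-3 + l)/(-4) = (-3 + l)*(-¼) = ¾ - l/4)
Z(U, G) = U*(-17/4 - U/4) (Z(U, G) = U*(-5 + (¾ - U/4)) = U*(-17/4 - U/4))
-1000*(-21) - Z(14, 9*(-2)) = -1000*(-21) - (-1)*14*(17 + 14)/4 = 21000 - (-1)*14*31/4 = 21000 - 1*(-217/2) = 21000 + 217/2 = 42217/2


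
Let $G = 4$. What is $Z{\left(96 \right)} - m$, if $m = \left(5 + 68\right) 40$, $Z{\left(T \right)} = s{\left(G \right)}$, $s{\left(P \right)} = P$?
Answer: $-2916$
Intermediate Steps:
$Z{\left(T \right)} = 4$
$m = 2920$ ($m = 73 \cdot 40 = 2920$)
$Z{\left(96 \right)} - m = 4 - 2920 = -2916$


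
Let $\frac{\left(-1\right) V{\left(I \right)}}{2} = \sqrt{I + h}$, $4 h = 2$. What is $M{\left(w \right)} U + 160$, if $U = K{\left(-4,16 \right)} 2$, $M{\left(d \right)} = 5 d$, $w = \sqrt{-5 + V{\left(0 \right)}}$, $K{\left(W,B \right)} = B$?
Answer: $160 + 160 \sqrt{-5 - \sqrt{2}} \approx 160.0 + 405.22 i$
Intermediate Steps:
$h = \frac{1}{2}$ ($h = \frac{1}{4} \cdot 2 = \frac{1}{2} \approx 0.5$)
$V{\left(I \right)} = - 2 \sqrt{\frac{1}{2} + I}$ ($V{\left(I \right)} = - 2 \sqrt{I + \frac{1}{2}} = - 2 \sqrt{\frac{1}{2} + I}$)
$w = \sqrt{-5 - \sqrt{2}}$ ($w = \sqrt{-5 - \sqrt{2 + 4 \cdot 0}} = \sqrt{-5 - \sqrt{2 + 0}} = \sqrt{-5 - \sqrt{2}} \approx 2.5326 i$)
$U = 32$ ($U = 16 \cdot 2 = 32$)
$M{\left(w \right)} U + 160 = 5 \sqrt{-5 - \sqrt{2}} \cdot 32 + 160 = 160 \sqrt{-5 - \sqrt{2}} + 160 = 160 + 160 \sqrt{-5 - \sqrt{2}}$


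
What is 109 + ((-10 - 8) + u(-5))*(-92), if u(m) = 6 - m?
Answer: 753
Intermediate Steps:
109 + ((-10 - 8) + u(-5))*(-92) = 109 + ((-10 - 8) + (6 - 1*(-5)))*(-92) = 109 + (-18 + (6 + 5))*(-92) = 109 + (-18 + 11)*(-92) = 109 - 7*(-92) = 109 + 644 = 753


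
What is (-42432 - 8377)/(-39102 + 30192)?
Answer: 4619/810 ≈ 5.7025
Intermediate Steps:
(-42432 - 8377)/(-39102 + 30192) = -50809/(-8910) = -50809*(-1/8910) = 4619/810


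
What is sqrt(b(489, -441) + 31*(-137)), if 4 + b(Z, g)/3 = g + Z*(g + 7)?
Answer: 2*I*sqrt(160565) ≈ 801.41*I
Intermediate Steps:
b(Z, g) = -12 + 3*g + 3*Z*(7 + g) (b(Z, g) = -12 + 3*(g + Z*(g + 7)) = -12 + 3*(g + Z*(7 + g)) = -12 + (3*g + 3*Z*(7 + g)) = -12 + 3*g + 3*Z*(7 + g))
sqrt(b(489, -441) + 31*(-137)) = sqrt((-12 + 3*(-441) + 21*489 + 3*489*(-441)) + 31*(-137)) = sqrt((-12 - 1323 + 10269 - 646947) - 4247) = sqrt(-638013 - 4247) = sqrt(-642260) = 2*I*sqrt(160565)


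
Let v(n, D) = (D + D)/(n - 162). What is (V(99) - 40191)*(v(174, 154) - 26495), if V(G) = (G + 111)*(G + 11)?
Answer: 452387376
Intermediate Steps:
V(G) = (11 + G)*(111 + G) (V(G) = (111 + G)*(11 + G) = (11 + G)*(111 + G))
v(n, D) = 2*D/(-162 + n) (v(n, D) = (2*D)/(-162 + n) = 2*D/(-162 + n))
(V(99) - 40191)*(v(174, 154) - 26495) = ((1221 + 99² + 122*99) - 40191)*(2*154/(-162 + 174) - 26495) = ((1221 + 9801 + 12078) - 40191)*(2*154/12 - 26495) = (23100 - 40191)*(2*154*(1/12) - 26495) = -17091*(77/3 - 26495) = -17091*(-79408/3) = 452387376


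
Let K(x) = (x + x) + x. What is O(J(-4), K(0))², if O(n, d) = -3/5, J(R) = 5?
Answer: 9/25 ≈ 0.36000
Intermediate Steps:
K(x) = 3*x (K(x) = 2*x + x = 3*x)
O(n, d) = -⅗ (O(n, d) = -3*⅕ = -⅗)
O(J(-4), K(0))² = (-⅗)² = 9/25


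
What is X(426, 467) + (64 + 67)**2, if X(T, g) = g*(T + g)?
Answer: 434192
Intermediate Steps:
X(426, 467) + (64 + 67)**2 = 467*(426 + 467) + (64 + 67)**2 = 467*893 + 131**2 = 417031 + 17161 = 434192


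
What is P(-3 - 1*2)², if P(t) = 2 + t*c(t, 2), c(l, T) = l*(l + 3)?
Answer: 2304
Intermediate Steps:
c(l, T) = l*(3 + l)
P(t) = 2 + t²*(3 + t) (P(t) = 2 + t*(t*(3 + t)) = 2 + t²*(3 + t))
P(-3 - 1*2)² = (2 + (-3 - 1*2)²*(3 + (-3 - 1*2)))² = (2 + (-3 - 2)²*(3 + (-3 - 2)))² = (2 + (-5)²*(3 - 5))² = (2 + 25*(-2))² = (2 - 50)² = (-48)² = 2304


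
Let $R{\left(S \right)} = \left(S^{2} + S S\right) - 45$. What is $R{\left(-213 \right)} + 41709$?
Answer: $132402$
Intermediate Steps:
$R{\left(S \right)} = -45 + 2 S^{2}$ ($R{\left(S \right)} = \left(S^{2} + S^{2}\right) - 45 = 2 S^{2} - 45 = -45 + 2 S^{2}$)
$R{\left(-213 \right)} + 41709 = \left(-45 + 2 \left(-213\right)^{2}\right) + 41709 = \left(-45 + 2 \cdot 45369\right) + 41709 = \left(-45 + 90738\right) + 41709 = 90693 + 41709 = 132402$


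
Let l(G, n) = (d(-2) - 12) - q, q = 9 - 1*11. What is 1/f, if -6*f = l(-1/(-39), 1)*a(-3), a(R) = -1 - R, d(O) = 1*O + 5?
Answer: 3/7 ≈ 0.42857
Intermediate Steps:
q = -2 (q = 9 - 11 = -2)
d(O) = 5 + O (d(O) = O + 5 = 5 + O)
l(G, n) = -7 (l(G, n) = ((5 - 2) - 12) - 1*(-2) = (3 - 12) + 2 = -9 + 2 = -7)
f = 7/3 (f = -(-7)*(-1 - 1*(-3))/6 = -(-7)*(-1 + 3)/6 = -(-7)*2/6 = -1/6*(-14) = 7/3 ≈ 2.3333)
1/f = 1/(7/3) = 3/7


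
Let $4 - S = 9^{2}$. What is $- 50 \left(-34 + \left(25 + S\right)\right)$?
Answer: $4300$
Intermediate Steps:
$S = -77$ ($S = 4 - 9^{2} = 4 - 81 = -77$)
$- 50 \left(-34 + \left(25 + S\right)\right) = - 50 \left(-34 + \left(25 - 77\right)\right) = - 50 \left(-34 - 52\right) = \left(-50\right) \left(-86\right) = 4300$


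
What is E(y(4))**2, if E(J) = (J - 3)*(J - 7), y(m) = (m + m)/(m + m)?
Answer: 144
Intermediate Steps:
y(m) = 1 (y(m) = (2*m)/((2*m)) = (2*m)*(1/(2*m)) = 1)
E(J) = (-7 + J)*(-3 + J) (E(J) = (-3 + J)*(-7 + J) = (-7 + J)*(-3 + J))
E(y(4))**2 = (21 + 1**2 - 10*1)**2 = (21 + 1 - 10)**2 = 12**2 = 144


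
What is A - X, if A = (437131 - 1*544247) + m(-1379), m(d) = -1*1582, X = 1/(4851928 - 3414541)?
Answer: -156241092127/1437387 ≈ -1.0870e+5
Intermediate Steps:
X = 1/1437387 ≈ 6.9571e-7
m(d) = -1582
A = -108698 (A = (437131 - 1*544247) - 1582 = (437131 - 544247) - 1582 = -107116 - 1582 = -108698)
A - X = -108698 - 1*1/1437387 = -108698 - 1/1437387 = -156241092127/1437387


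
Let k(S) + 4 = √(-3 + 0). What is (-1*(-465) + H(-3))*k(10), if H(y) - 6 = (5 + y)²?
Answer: -1900 + 475*I*√3 ≈ -1900.0 + 822.72*I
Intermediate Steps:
k(S) = -4 + I*√3 (k(S) = -4 + √(-3 + 0) = -4 + √(-3) = -4 + I*√3)
H(y) = 6 + (5 + y)²
(-1*(-465) + H(-3))*k(10) = (-1*(-465) + (6 + (5 - 3)²))*(-4 + I*√3) = (465 + (6 + 2²))*(-4 + I*√3) = (465 + (6 + 4))*(-4 + I*√3) = (465 + 10)*(-4 + I*√3) = 475*(-4 + I*√3) = -1900 + 475*I*√3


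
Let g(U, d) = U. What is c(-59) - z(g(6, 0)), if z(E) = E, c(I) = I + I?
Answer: -124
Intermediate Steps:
c(I) = 2*I
c(-59) - z(g(6, 0)) = 2*(-59) - 1*6 = -118 - 6 = -124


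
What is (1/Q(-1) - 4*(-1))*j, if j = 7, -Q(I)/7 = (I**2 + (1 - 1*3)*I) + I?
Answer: 55/2 ≈ 27.500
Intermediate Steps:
Q(I) = -7*I**2 + 7*I (Q(I) = -7*((I**2 + (1 - 1*3)*I) + I) = -7*((I**2 + (1 - 3)*I) + I) = -7*((I**2 - 2*I) + I) = -7*(I**2 - I) = -7*I**2 + 7*I)
(1/Q(-1) - 4*(-1))*j = (1/(7*(-1)*(1 - 1*(-1))) - 4*(-1))*7 = (1/(7*(-1)*(1 + 1)) + 4)*7 = (1/(7*(-1)*2) + 4)*7 = (1/(-14) + 4)*7 = (-1/14 + 4)*7 = (55/14)*7 = 55/2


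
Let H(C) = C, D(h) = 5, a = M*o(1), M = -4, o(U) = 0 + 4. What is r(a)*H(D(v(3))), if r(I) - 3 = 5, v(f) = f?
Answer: 40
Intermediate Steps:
o(U) = 4
a = -16 (a = -4*4 = -16)
r(I) = 8 (r(I) = 3 + 5 = 8)
r(a)*H(D(v(3))) = 8*5 = 40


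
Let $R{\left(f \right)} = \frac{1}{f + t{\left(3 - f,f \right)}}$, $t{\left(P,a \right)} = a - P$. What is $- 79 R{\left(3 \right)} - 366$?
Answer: $- \frac{2275}{6} \approx -379.17$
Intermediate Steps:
$R{\left(f \right)} = \frac{1}{-3 + 3 f}$ ($R{\left(f \right)} = \frac{1}{f + \left(f - \left(3 - f\right)\right)} = \frac{1}{f + \left(f + \left(-3 + f\right)\right)} = \frac{1}{f + \left(-3 + 2 f\right)} = \frac{1}{-3 + 3 f}$)
$- 79 R{\left(3 \right)} - 366 = - 79 \frac{1}{3 \left(-1 + 3\right)} - 366 = - 79 \frac{1}{3 \cdot 2} - 366 = - 79 \cdot \frac{1}{3} \cdot \frac{1}{2} - 366 = \left(-79\right) \frac{1}{6} - 366 = - \frac{79}{6} - 366 = - \frac{2275}{6}$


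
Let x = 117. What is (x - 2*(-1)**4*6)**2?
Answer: 11025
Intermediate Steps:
(x - 2*(-1)**4*6)**2 = (117 - 2*(-1)**4*6)**2 = (117 - 2*1*6)**2 = (117 - 2*6)**2 = (117 - 12)**2 = 105**2 = 11025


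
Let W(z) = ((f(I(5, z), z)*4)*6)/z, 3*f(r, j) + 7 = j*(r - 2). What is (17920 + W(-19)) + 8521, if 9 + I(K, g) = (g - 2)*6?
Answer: 481611/19 ≈ 25348.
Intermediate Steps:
I(K, g) = -21 + 6*g (I(K, g) = -9 + (g - 2)*6 = -9 + (-2 + g)*6 = -9 + (-12 + 6*g) = -21 + 6*g)
f(r, j) = -7/3 + j*(-2 + r)/3 (f(r, j) = -7/3 + (j*(r - 2))/3 = -7/3 + (j*(-2 + r))/3 = -7/3 + j*(-2 + r)/3)
W(z) = (-56 - 16*z + 8*z*(-21 + 6*z))/z (W(z) = (((-7/3 - 2*z/3 + z*(-21 + 6*z)/3)*4)*6)/z = ((-28/3 - 8*z/3 + 4*z*(-21 + 6*z)/3)*6)/z = (-56 - 16*z + 8*z*(-21 + 6*z))/z)
(17920 + W(-19)) + 8521 = (17920 + (-184 - 56/(-19) + 48*(-19))) + 8521 = (17920 + (-184 - 56*(-1/19) - 912)) + 8521 = (17920 + (-184 + 56/19 - 912)) + 8521 = (17920 - 20768/19) + 8521 = 319712/19 + 8521 = 481611/19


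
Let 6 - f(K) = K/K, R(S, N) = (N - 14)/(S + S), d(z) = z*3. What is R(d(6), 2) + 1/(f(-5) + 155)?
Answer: -157/480 ≈ -0.32708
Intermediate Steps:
d(z) = 3*z
R(S, N) = (-14 + N)/(2*S) (R(S, N) = (-14 + N)/((2*S)) = (-14 + N)*(1/(2*S)) = (-14 + N)/(2*S))
f(K) = 5 (f(K) = 6 - K/K = 6 - 1*1 = 6 - 1 = 5)
R(d(6), 2) + 1/(f(-5) + 155) = (-14 + 2)/(2*((3*6))) + 1/(5 + 155) = (1/2)*(-12)/18 + 1/160 = (1/2)*(1/18)*(-12) + 1/160 = -1/3 + 1/160 = -157/480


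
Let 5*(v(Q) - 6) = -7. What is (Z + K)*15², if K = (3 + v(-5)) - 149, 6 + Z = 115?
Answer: -7290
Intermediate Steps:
Z = 109 (Z = -6 + 115 = 109)
v(Q) = 23/5 (v(Q) = 6 + (⅕)*(-7) = 6 - 7/5 = 23/5)
K = -707/5 (K = (3 + 23/5) - 149 = 38/5 - 149 = -707/5 ≈ -141.40)
(Z + K)*15² = (109 - 707/5)*15² = -162/5*225 = -7290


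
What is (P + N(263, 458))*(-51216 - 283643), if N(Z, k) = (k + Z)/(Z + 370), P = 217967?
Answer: -46201779409688/633 ≈ -7.2989e+10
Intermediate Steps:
N(Z, k) = (Z + k)/(370 + Z)
(P + N(263, 458))*(-51216 - 283643) = (217967 + (263 + 458)/(370 + 263))*(-51216 - 283643) = (217967 + 721/633)*(-334859) = (137973832/633)*(-334859) = -46201779409688/633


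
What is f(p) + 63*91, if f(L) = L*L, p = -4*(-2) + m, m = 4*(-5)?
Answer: 5877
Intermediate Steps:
m = -20
p = -12 (p = -4*(-2) - 20 = 8 - 20 = -12)
f(L) = L²
f(p) + 63*91 = (-12)² + 63*91 = 144 + 5733 = 5877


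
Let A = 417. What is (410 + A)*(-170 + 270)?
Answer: 82700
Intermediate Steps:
(410 + A)*(-170 + 270) = (410 + 417)*(-170 + 270) = 827*100 = 82700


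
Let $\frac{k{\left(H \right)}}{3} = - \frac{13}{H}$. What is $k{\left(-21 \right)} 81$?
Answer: $\frac{1053}{7} \approx 150.43$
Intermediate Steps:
$k{\left(H \right)} = - \frac{39}{H}$ ($k{\left(H \right)} = 3 \left(- \frac{13}{H}\right) = - \frac{39}{H}$)
$k{\left(-21 \right)} 81 = - \frac{39}{-21} \cdot 81 = \left(-39\right) \left(- \frac{1}{21}\right) 81 = \frac{13}{7} \cdot 81 = \frac{1053}{7}$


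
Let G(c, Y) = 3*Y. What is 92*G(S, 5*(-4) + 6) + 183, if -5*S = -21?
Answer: -3681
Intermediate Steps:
S = 21/5 (S = -1/5*(-21) = 21/5 ≈ 4.2000)
92*G(S, 5*(-4) + 6) + 183 = 92*(3*(5*(-4) + 6)) + 183 = 92*(3*(-20 + 6)) + 183 = 92*(3*(-14)) + 183 = 92*(-42) + 183 = -3864 + 183 = -3681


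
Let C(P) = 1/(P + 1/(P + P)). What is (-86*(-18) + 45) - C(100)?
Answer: 31861393/20001 ≈ 1593.0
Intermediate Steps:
C(P) = 1/(P + 1/(2*P))
(-86*(-18) + 45) - C(100) = (-86*(-18) + 45) - 2*100/(1 + 2*100²) = (1548 + 45) - 2*100/(1 + 2*10000) = 1593 - 2*100/(1 + 20000) = 1593 - 2*100/20001 = 1593 - 1*200/20001 = 1593 - 200/20001 = 31861393/20001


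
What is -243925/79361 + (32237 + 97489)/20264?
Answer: 2676144443/804085652 ≈ 3.3282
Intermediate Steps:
-243925/79361 + (32237 + 97489)/20264 = -243925*1/79361 + 129726*(1/20264) = -243925/79361 + 64863/10132 = 2676144443/804085652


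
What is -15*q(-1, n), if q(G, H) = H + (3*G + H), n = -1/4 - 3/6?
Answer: 135/2 ≈ 67.500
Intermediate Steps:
n = -¾ (n = -1*¼ - 3*⅙ = -¼ - ½ = -¾ ≈ -0.75000)
q(G, H) = 2*H + 3*G (q(G, H) = H + (H + 3*G) = 2*H + 3*G)
-15*q(-1, n) = -15*(2*(-¾) + 3*(-1)) = -15*(-3/2 - 3) = -15*(-9/2) = 135/2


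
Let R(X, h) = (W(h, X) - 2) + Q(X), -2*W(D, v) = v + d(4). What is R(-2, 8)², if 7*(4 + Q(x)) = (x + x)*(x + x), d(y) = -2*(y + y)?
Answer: 1369/49 ≈ 27.939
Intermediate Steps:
d(y) = -4*y
Q(x) = -4 + 4*x²/7 (Q(x) = -4 + ((x + x)*(x + x))/7 = -4 + ((2*x)*(2*x))/7 = -4 + (4*x²)/7 = -4 + 4*x²/7)
W(D, v) = 8 - v/2 (W(D, v) = -(v - 4*4)/2 = -(v - 16)/2 = -(-16 + v)/2 = 8 - v/2)
R(X, h) = 2 - X/2 + 4*X²/7 (R(X, h) = ((8 - X/2) - 2) + (-4 + 4*X²/7) = (6 - X/2) + (-4 + 4*X²/7) = 2 - X/2 + 4*X²/7)
R(-2, 8)² = (2 - ½*(-2) + (4/7)*(-2)²)² = (2 + 1 + (4/7)*4)² = (2 + 1 + 16/7)² = (37/7)² = 1369/49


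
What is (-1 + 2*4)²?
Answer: 49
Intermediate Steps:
(-1 + 2*4)² = (-1 + 8)² = 7² = 49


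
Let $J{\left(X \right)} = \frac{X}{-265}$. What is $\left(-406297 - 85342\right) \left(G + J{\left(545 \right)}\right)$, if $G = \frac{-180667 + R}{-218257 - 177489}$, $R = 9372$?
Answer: $\frac{16744083245881}{20974538} \approx 7.9831 \cdot 10^{5}$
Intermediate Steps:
$J{\left(X \right)} = - \frac{X}{265}$ ($J{\left(X \right)} = X \left(- \frac{1}{265}\right) = - \frac{X}{265}$)
$G = \frac{171295}{395746}$ ($G = \frac{-180667 + 9372}{-218257 - 177489} = - \frac{171295}{-395746} = \left(-171295\right) \left(- \frac{1}{395746}\right) = \frac{171295}{395746} \approx 0.43284$)
$\left(-406297 - 85342\right) \left(G + J{\left(545 \right)}\right) = \left(-406297 - 85342\right) \left(\frac{171295}{395746} - \frac{109}{53}\right) = - 491639 \left(\frac{171295}{395746} - \frac{109}{53}\right) = \left(-491639\right) \left(- \frac{34057679}{20974538}\right) = \frac{16744083245881}{20974538}$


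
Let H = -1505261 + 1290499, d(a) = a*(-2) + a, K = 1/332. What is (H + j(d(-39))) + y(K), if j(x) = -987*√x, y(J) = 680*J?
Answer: -17825076/83 - 987*√39 ≈ -2.2092e+5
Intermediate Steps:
K = 1/332 ≈ 0.0030120
d(a) = -a (d(a) = -2*a + a = -a)
H = -214762
(H + j(d(-39))) + y(K) = (-214762 - 987*√39) + 680*(1/332) = (-214762 - 987*√39) + 170/83 = -17825076/83 - 987*√39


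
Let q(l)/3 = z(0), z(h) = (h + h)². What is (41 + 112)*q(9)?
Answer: 0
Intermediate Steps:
z(h) = 4*h² (z(h) = (2*h)² = 4*h²)
q(l) = 0 (q(l) = 3*(4*0²) = 3*(4*0) = 3*0 = 0)
(41 + 112)*q(9) = (41 + 112)*0 = 153*0 = 0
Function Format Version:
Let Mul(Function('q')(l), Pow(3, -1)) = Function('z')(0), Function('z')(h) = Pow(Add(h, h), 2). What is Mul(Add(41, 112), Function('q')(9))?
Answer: 0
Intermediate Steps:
Function('z')(h) = Mul(4, Pow(h, 2)) (Function('z')(h) = Pow(Mul(2, h), 2) = Mul(4, Pow(h, 2)))
Function('q')(l) = 0 (Function('q')(l) = Mul(3, Mul(4, Pow(0, 2))) = Mul(3, Mul(4, 0)) = Mul(3, 0) = 0)
Mul(Add(41, 112), Function('q')(9)) = Mul(Add(41, 112), 0) = Mul(153, 0) = 0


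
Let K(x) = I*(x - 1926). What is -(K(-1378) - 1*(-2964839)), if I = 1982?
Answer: 3583689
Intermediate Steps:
K(x) = -3817332 + 1982*x (K(x) = 1982*(x - 1926) = 1982*(-1926 + x) = -3817332 + 1982*x)
-(K(-1378) - 1*(-2964839)) = -((-3817332 + 1982*(-1378)) - 1*(-2964839)) = -((-3817332 - 2731196) + 2964839) = -(-6548528 + 2964839) = -1*(-3583689) = 3583689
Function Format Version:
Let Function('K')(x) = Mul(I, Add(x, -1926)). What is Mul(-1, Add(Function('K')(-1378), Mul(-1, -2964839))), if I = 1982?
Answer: 3583689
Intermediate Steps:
Function('K')(x) = Add(-3817332, Mul(1982, x)) (Function('K')(x) = Mul(1982, Add(x, -1926)) = Mul(1982, Add(-1926, x)) = Add(-3817332, Mul(1982, x)))
Mul(-1, Add(Function('K')(-1378), Mul(-1, -2964839))) = Mul(-1, Add(Add(-3817332, Mul(1982, -1378)), Mul(-1, -2964839))) = Mul(-1, Add(Add(-3817332, -2731196), 2964839)) = Mul(-1, Add(-6548528, 2964839)) = Mul(-1, -3583689) = 3583689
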